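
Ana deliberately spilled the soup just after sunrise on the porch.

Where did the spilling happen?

on the porch

'on the porch' marks the location of the spilling event.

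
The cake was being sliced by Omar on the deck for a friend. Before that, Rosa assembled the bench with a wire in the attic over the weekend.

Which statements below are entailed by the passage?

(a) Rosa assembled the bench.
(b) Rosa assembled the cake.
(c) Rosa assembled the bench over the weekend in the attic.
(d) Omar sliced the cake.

(a) Entailed — every conjunct here is already in the original assembling event.
(b) Not entailed — Rosa assembled the bench, not the cake; the cake belongs to the slicing event.
(c) Entailed — the original entails any weakening of itself; this just drops 'with a wire'.
(d) Not entailed — 'was slicing' is progressive on an accomplishment; it does not entail the completed 'sliced'.

(a), (c)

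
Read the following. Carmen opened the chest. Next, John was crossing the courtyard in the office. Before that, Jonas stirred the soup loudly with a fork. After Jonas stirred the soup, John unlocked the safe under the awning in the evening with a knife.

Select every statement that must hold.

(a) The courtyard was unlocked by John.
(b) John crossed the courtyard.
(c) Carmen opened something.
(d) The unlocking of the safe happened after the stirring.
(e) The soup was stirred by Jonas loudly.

(a) Not entailed — John unlocked the safe, not the courtyard; the courtyard belongs to the crossing event.
(b) Not entailed — 'was crossing' is progressive on an accomplishment; it does not entail the completed 'crossed'.
(c) Entailed — the original entails any weakening of itself; this just generalizes the patient.
(d) Entailed — the narrative places the stirring before the unlocking.
(e) Entailed — this follows by dropping conjuncts from the stirring event's description.

(c), (d), (e)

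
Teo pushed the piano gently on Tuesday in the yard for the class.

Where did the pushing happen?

'in the yard' marks the location of the pushing event.

in the yard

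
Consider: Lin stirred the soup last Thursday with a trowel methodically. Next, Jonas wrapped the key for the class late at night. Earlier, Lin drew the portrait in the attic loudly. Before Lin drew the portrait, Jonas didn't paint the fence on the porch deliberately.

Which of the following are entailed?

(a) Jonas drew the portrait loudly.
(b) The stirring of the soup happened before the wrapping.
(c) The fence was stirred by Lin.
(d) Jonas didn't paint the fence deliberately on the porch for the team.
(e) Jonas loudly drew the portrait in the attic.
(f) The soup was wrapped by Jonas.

(a) Not entailed — the passage has Lin drawing the portrait, not Jonas.
(b) Entailed — the narrative places the stirring before the wrapping.
(c) Not entailed — Lin stirred the soup, not the fence; the fence belongs to the painting event.
(d) Entailed — under negation, adding a further restriction is entailed: if no such painting event occurred, none occurred for the team either.
(e) Not entailed — the passage has Lin drawing the portrait, not Jonas.
(f) Not entailed — Jonas wrapped the key, not the soup; the soup belongs to the stirring event.

(b), (d)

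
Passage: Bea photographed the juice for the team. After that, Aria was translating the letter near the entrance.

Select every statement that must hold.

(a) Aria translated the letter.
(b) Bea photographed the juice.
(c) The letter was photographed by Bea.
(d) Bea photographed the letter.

(b)

(a) Not entailed — 'was translating' is progressive on an accomplishment; it does not entail the completed 'translated'.
(b) Entailed — every conjunct here is already in the original photographing event.
(c) Not entailed — Bea photographed the juice, not the letter; the letter belongs to the translating event.
(d) Not entailed — Bea photographed the juice, not the letter; the letter belongs to the translating event.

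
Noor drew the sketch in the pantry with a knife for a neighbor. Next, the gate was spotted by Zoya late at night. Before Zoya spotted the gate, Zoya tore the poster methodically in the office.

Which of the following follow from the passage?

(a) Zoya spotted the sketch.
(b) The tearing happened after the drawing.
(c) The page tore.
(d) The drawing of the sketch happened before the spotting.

(a) Not entailed — Zoya spotted the gate, not the sketch; the sketch belongs to the drawing event.
(b) Not entailed — the narrative doesn't order the drawing relative to the tearing.
(c) Not entailed — the poster is what tore, not the page.
(d) Entailed — the narrative places the drawing before the spotting.

(d)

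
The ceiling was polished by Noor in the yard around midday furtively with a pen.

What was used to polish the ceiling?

'with a pen' marks the instrument of the polishing event.

a pen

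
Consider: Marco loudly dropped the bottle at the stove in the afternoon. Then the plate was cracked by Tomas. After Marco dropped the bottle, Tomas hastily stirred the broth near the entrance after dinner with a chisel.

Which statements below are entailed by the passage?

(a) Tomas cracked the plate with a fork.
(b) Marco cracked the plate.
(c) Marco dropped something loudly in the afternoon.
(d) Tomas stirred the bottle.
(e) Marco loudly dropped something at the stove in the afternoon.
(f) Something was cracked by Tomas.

(c), (e), (f)

(a) Not entailed — 'with a fork' adds information not in the original event.
(b) Not entailed — the passage has Tomas cracking the plate, not Marco.
(c) Entailed — dropping 'at the stove' and generalizing the patient leaves a sub-description the original still satisfies.
(d) Not entailed — Tomas stirred the broth, not the bottle; the bottle belongs to the dropping event.
(e) Entailed — generalizing the patient leaves a sub-description the original still satisfies.
(f) Entailed — generalizing the patient leaves a sub-description the original still satisfies.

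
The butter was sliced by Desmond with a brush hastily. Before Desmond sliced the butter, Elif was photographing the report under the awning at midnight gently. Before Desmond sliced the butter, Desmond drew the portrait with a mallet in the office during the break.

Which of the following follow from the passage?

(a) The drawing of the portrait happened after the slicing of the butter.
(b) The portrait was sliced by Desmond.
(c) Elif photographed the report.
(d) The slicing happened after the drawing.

(d)

(a) Not entailed — the narrative places the drawing before the slicing, not after.
(b) Not entailed — Desmond sliced the butter, not the portrait; the portrait belongs to the drawing event.
(c) Not entailed — 'was photographing' is progressive on an accomplishment; it does not entail the completed 'photographed'.
(d) Entailed — the narrative places the drawing before the slicing.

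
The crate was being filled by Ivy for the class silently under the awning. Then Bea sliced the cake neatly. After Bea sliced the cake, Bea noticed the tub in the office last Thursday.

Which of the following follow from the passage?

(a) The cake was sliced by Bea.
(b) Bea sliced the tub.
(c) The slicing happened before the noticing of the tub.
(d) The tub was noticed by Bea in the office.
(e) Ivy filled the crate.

(a), (c), (d)

(a) Entailed — dropping 'neatly' leaves a sub-description the original still satisfies.
(b) Not entailed — Bea sliced the cake, not the tub; the tub belongs to the noticing event.
(c) Entailed — the narrative places the slicing before the noticing.
(d) Entailed — this follows by dropping conjuncts from the noticing event's description.
(e) Not entailed — 'was filling' is progressive on an accomplishment; it does not entail the completed 'filled'.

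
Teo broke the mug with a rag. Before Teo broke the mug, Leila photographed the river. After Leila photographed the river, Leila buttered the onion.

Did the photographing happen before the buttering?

yes

The narrative orders the photographing before the buttering.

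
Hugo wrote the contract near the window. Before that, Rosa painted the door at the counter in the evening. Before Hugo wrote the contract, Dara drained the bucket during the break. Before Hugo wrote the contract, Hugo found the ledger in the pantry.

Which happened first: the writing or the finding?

the finding

The connectives place the finding before the writing.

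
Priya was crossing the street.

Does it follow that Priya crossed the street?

'was crossing' is progressive; for an accomplishment like 'cross the street', it doesn't entail completion.

no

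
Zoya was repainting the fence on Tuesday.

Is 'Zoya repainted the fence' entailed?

'was repainting' is progressive; for an accomplishment like 'repaint the fence', it doesn't entail completion.

no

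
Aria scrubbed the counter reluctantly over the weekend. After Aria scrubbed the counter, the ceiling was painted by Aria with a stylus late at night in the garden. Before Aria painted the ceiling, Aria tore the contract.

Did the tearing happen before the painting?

yes

The narrative orders the tearing before the painting.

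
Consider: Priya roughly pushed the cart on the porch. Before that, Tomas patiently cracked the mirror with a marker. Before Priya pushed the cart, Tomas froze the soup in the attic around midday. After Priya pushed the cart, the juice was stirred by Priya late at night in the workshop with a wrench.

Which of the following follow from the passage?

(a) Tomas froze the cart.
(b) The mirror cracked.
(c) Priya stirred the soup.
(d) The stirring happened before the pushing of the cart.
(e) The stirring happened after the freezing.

(b), (e)

(a) Not entailed — Tomas froze the soup, not the cart; the cart belongs to the pushing event.
(b) Entailed — 'Tomas cracked the mirror' is causative; it entails the inchoative 'the mirror cracked'.
(c) Not entailed — Priya stirred the juice, not the soup; the soup belongs to the freezing event.
(d) Not entailed — the narrative places the pushing before the stirring, not after.
(e) Entailed — the narrative places the freezing before the stirring.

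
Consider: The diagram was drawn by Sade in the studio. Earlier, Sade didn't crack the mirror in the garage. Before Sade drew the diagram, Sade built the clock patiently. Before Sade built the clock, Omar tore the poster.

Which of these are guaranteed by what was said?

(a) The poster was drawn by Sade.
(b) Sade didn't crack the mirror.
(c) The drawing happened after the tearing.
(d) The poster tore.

(a) Not entailed — Sade drew the diagram, not the poster; the poster belongs to the tearing event.
(b) Not entailed — dropping 'in the garage' under negation is not valid — the original leaves open that Sade cracked the mirror some other way.
(c) Entailed — the narrative places the tearing before the drawing.
(d) Entailed — 'Omar tore the poster' is causative; it entails the inchoative 'the poster tore'.

(c), (d)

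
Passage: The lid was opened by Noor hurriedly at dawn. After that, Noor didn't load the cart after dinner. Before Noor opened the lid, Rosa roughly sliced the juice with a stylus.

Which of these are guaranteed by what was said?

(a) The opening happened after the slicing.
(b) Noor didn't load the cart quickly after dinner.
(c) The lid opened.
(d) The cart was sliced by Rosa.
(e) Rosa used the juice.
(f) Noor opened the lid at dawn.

(a), (b), (c), (f)

(a) Entailed — the narrative places the slicing before the opening.
(b) Entailed — under negation, adding a further restriction is entailed: if no such loading event occurred, none occurred quickly either.
(c) Entailed — 'Noor opened the lid' is causative; it entails the inchoative 'the lid opened'.
(d) Not entailed — Rosa sliced the juice, not the cart; the cart belongs to the loading event.
(e) Not entailed — the juice is the patient, not an instrument — Rosa used a stylus.
(f) Entailed — the original entails any weakening of itself; this just drops 'hurriedly'.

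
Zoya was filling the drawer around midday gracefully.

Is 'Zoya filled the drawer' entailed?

no

'was filling' is progressive; for an accomplishment like 'fill the drawer', it doesn't entail completion.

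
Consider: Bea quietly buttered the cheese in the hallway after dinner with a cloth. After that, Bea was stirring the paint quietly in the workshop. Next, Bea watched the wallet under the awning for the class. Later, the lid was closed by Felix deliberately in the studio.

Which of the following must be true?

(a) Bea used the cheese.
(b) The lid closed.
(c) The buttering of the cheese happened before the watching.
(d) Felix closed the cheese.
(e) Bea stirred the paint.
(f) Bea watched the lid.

(b), (c), (e)

(a) Not entailed — the cheese is the patient, not an instrument — Bea used a cloth.
(b) Entailed — 'Felix closed the lid' is causative; it entails the inchoative 'the lid closed'.
(c) Entailed — the narrative places the buttering before the watching.
(d) Not entailed — Felix closed the lid, not the cheese; the cheese belongs to the buttering event.
(e) Entailed — 'stir' is an activity; 'was stirring' entails that some stirring happened, so 'stirred' holds.
(f) Not entailed — Bea watched the wallet, not the lid; the lid belongs to the closing event.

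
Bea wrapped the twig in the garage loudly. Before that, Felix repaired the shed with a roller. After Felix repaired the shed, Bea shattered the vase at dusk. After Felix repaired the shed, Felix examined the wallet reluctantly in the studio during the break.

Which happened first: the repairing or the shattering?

the repairing

The connectives place the repairing before the shattering.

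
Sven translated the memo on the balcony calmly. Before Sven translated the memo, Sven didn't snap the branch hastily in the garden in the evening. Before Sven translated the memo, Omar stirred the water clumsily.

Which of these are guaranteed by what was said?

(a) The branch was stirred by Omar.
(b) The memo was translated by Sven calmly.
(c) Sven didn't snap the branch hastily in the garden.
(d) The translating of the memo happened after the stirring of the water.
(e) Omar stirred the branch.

(a) Not entailed — Omar stirred the water, not the branch; the branch belongs to the snapping event.
(b) Entailed — every conjunct here is already in the original translating event.
(c) Not entailed — dropping 'in the evening' under negation is not valid — the original leaves open that Sven snapped the branch some other way.
(d) Entailed — the narrative places the stirring before the translating.
(e) Not entailed — Omar stirred the water, not the branch; the branch belongs to the snapping event.

(b), (d)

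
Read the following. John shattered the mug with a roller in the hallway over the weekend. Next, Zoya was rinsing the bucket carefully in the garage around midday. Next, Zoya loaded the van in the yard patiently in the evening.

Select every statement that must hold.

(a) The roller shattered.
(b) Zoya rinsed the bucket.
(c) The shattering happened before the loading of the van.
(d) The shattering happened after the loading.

(a) Not entailed — the mug is what shattered, not the roller.
(b) Entailed — 'rinse' is an activity; 'was rinsing' entails that some rinsing happened, so 'rinsed' holds.
(c) Entailed — the narrative places the shattering before the loading.
(d) Not entailed — the narrative places the shattering before the loading, not after.

(b), (c)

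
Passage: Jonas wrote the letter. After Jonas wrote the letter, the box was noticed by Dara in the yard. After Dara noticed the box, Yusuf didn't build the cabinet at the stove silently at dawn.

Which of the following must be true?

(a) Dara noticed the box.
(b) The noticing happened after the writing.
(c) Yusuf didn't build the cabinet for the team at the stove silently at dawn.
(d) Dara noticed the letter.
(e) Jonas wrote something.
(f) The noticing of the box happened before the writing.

(a) Entailed — the original entails any weakening of itself; this just drops 'in the yard'.
(b) Entailed — the narrative places the writing before the noticing.
(c) Entailed — under negation, adding a further restriction is entailed: if no such building event occurred, none occurred for the team either.
(d) Not entailed — Dara noticed the box, not the letter; the letter belongs to the writing event.
(e) Entailed — the original entails any weakening of itself; this just generalizes the patient.
(f) Not entailed — the narrative places the writing before the noticing, not after.

(a), (b), (c), (e)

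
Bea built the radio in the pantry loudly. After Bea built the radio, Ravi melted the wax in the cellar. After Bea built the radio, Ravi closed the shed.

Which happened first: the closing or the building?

the building

The connectives place the building before the closing.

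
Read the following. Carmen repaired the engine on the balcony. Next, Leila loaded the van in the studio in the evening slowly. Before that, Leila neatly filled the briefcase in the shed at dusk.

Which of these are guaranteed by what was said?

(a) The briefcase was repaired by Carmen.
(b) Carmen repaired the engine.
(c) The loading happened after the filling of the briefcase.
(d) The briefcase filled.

(b), (c), (d)

(a) Not entailed — Carmen repaired the engine, not the briefcase; the briefcase belongs to the filling event.
(b) Entailed — this follows by dropping conjuncts from the repairing event's description.
(c) Entailed — the narrative places the filling before the loading.
(d) Entailed — 'Leila filled the briefcase' is causative; it entails the inchoative 'the briefcase filled'.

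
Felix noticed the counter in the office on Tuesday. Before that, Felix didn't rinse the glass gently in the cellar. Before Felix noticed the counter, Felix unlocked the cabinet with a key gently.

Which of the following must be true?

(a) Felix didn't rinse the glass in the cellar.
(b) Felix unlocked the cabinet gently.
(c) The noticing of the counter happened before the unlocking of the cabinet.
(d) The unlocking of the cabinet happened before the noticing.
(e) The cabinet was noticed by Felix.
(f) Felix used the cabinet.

(a) Not entailed — dropping 'gently' under negation is not valid — the original leaves open that Felix rinsed the glass some other way.
(b) Entailed — every conjunct here is already in the original unlocking event.
(c) Not entailed — the narrative places the unlocking before the noticing, not after.
(d) Entailed — the narrative places the unlocking before the noticing.
(e) Not entailed — Felix noticed the counter, not the cabinet; the cabinet belongs to the unlocking event.
(f) Not entailed — the cabinet is the patient, not an instrument — Felix used a key.

(b), (d)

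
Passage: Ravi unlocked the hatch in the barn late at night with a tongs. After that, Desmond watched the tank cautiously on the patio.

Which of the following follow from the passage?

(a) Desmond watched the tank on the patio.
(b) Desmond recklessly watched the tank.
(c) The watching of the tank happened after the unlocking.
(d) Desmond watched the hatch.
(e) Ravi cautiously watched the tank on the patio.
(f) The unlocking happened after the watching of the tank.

(a), (c)

(a) Entailed — dropping 'cautiously' leaves a sub-description the original still satisfies.
(b) Not entailed — 'recklessly' adds a manner not in (and inconsistent with) the original.
(c) Entailed — the narrative places the unlocking before the watching.
(d) Not entailed — Desmond watched the tank, not the hatch; the hatch belongs to the unlocking event.
(e) Not entailed — the passage has Desmond watching the tank, not Ravi.
(f) Not entailed — the narrative places the unlocking before the watching, not after.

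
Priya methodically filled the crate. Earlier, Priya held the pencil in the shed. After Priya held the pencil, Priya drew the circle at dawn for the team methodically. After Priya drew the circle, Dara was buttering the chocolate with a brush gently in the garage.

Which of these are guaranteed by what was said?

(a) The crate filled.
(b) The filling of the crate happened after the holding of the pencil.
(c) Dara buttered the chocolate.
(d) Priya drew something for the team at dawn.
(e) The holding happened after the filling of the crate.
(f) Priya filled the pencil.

(a) Entailed — 'Priya filled the crate' is causative; it entails the inchoative 'the crate filled'.
(b) Entailed — the narrative places the holding before the filling.
(c) Not entailed — 'was buttering' is progressive on an accomplishment; it does not entail the completed 'buttered'.
(d) Entailed — dropping 'methodically' and generalizing the patient leaves a sub-description the original still satisfies.
(e) Not entailed — the narrative places the holding before the filling, not after.
(f) Not entailed — Priya filled the crate, not the pencil; the pencil belongs to the holding event.

(a), (b), (d)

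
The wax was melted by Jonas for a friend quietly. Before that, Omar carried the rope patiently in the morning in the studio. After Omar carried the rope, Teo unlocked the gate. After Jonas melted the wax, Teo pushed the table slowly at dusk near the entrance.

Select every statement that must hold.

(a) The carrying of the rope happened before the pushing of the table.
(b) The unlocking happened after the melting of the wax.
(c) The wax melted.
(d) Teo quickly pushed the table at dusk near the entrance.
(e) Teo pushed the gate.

(a), (c)

(a) Entailed — the narrative places the carrying before the pushing.
(b) Not entailed — the narrative doesn't order the melting relative to the unlocking.
(c) Entailed — 'Jonas melted the wax' is causative; it entails the inchoative 'the wax melted'.
(d) Not entailed — 'quickly' adds a manner not in (and inconsistent with) the original.
(e) Not entailed — Teo pushed the table, not the gate; the gate belongs to the unlocking event.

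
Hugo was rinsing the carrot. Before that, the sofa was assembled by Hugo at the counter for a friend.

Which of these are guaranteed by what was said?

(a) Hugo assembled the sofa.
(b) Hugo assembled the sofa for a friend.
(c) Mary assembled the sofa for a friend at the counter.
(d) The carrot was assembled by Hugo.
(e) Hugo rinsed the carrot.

(a), (b), (e)

(a) Entailed — dropping 'for a friend', 'at the counter' leaves a sub-description the original still satisfies.
(b) Entailed — dropping 'at the counter' leaves a sub-description the original still satisfies.
(c) Not entailed — the passage has Hugo assembling the sofa, not Mary.
(d) Not entailed — Hugo assembled the sofa, not the carrot; the carrot belongs to the rinsing event.
(e) Entailed — 'rinse' is an activity; 'was rinsing' entails that some rinsing happened, so 'rinsed' holds.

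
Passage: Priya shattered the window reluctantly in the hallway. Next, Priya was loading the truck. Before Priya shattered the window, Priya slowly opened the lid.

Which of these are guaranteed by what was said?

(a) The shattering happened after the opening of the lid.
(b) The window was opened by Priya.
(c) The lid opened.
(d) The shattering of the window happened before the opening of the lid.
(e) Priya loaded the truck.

(a) Entailed — the narrative places the opening before the shattering.
(b) Not entailed — Priya opened the lid, not the window; the window belongs to the shattering event.
(c) Entailed — 'Priya opened the lid' is causative; it entails the inchoative 'the lid opened'.
(d) Not entailed — the narrative places the opening before the shattering, not after.
(e) Not entailed — 'was loading' is progressive on an accomplishment; it does not entail the completed 'loaded'.

(a), (c)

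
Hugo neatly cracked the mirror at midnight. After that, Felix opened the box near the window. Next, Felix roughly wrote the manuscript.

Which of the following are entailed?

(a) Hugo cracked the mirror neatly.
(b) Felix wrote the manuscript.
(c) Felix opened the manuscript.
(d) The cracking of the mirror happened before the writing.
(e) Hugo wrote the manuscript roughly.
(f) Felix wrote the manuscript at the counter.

(a) Entailed — this follows by dropping conjuncts from the cracking event's description.
(b) Entailed — this follows by dropping conjuncts from the writing event's description.
(c) Not entailed — Felix opened the box, not the manuscript; the manuscript belongs to the writing event.
(d) Entailed — the narrative places the cracking before the writing.
(e) Not entailed — the passage has Felix writing the manuscript, not Hugo.
(f) Not entailed — 'at the counter' adds information not in the original event.

(a), (b), (d)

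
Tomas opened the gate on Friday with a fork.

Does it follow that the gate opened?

'Tomas opened the gate' is the causative; it entails the inchoative 'the gate opened'.

yes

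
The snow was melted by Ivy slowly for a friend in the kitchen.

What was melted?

'the snow' marks the patient of the melting event.

the snow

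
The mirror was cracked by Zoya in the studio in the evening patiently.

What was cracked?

'the mirror' marks the patient of the cracking event.

the mirror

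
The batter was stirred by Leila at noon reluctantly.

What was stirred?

'the batter' marks the patient of the stirring event.

the batter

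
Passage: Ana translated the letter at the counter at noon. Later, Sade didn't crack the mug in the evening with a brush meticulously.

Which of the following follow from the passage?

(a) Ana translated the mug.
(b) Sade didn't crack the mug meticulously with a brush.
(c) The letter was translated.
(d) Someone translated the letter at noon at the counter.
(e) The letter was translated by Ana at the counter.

(a) Not entailed — Ana translated the letter, not the mug; the mug belongs to the cracking event.
(b) Not entailed — dropping 'in the evening' under negation is not valid — the original leaves open that Sade cracked the mug some other way.
(c) Entailed — every conjunct here is already in the original translating event.
(d) Entailed — every conjunct here is already in the original translating event.
(e) Entailed — the original entails any weakening of itself; this just drops 'at noon'.

(c), (d), (e)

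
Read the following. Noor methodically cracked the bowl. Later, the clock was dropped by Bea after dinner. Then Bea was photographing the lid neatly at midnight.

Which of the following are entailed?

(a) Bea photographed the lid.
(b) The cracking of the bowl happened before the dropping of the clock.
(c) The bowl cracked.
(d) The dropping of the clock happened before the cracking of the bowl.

(b), (c)

(a) Not entailed — 'was photographing' is progressive on an accomplishment; it does not entail the completed 'photographed'.
(b) Entailed — the narrative places the cracking before the dropping.
(c) Entailed — 'Noor cracked the bowl' is causative; it entails the inchoative 'the bowl cracked'.
(d) Not entailed — the narrative places the cracking before the dropping, not after.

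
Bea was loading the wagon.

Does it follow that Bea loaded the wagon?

no

'was loading' is progressive; for an accomplishment like 'load the wagon', it doesn't entail completion.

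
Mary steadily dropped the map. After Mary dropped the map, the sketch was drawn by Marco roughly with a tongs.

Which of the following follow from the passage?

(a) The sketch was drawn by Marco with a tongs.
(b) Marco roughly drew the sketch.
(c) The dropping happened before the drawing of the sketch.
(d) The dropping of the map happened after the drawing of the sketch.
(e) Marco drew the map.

(a) Entailed — this follows by dropping conjuncts from the drawing event's description.
(b) Entailed — dropping 'with a tongs' leaves a sub-description the original still satisfies.
(c) Entailed — the narrative places the dropping before the drawing.
(d) Not entailed — the narrative places the dropping before the drawing, not after.
(e) Not entailed — Marco drew the sketch, not the map; the map belongs to the dropping event.

(a), (b), (c)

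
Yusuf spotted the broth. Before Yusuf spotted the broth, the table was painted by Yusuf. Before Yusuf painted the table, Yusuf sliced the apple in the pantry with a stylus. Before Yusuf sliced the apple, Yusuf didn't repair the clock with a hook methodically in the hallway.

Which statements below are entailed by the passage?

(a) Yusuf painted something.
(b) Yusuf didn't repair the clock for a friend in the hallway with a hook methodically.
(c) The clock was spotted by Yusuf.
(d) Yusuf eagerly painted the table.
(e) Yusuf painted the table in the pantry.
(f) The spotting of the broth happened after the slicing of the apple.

(a), (b), (f)

(a) Entailed — the original entails any weakening of itself; this just generalizes the patient.
(b) Entailed — under negation, adding a further restriction is entailed: if no such repairing event occurred, none occurred for a friend either.
(c) Not entailed — Yusuf spotted the broth, not the clock; the clock belongs to the repairing event.
(d) Not entailed — 'eagerly' adds information not in the original event.
(e) Not entailed — 'in the pantry' adds information not in the original event.
(f) Entailed — the narrative places the slicing before the spotting.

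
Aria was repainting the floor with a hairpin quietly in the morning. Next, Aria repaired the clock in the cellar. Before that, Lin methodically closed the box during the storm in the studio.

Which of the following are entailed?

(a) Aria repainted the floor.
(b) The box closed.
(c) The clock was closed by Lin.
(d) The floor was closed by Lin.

(b)

(a) Not entailed — 'was repainting' is progressive on an accomplishment; it does not entail the completed 'repainted'.
(b) Entailed — 'Lin closed the box' is causative; it entails the inchoative 'the box closed'.
(c) Not entailed — Lin closed the box, not the clock; the clock belongs to the repairing event.
(d) Not entailed — Lin closed the box, not the floor; the floor belongs to the repainting event.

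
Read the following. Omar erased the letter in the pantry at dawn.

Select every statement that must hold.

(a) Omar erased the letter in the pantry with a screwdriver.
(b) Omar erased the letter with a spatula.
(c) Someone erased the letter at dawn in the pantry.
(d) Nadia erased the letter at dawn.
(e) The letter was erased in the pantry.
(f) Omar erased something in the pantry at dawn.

(a) Not entailed — 'with a screwdriver' adds information not in the original event.
(b) Not entailed — 'with a spatula' adds information not in the original event.
(c) Entailed — generalizing the agent leaves a sub-description the original still satisfies.
(d) Not entailed — the passage has Omar erasing the letter, not Nadia.
(e) Entailed — the original entails any weakening of itself; this just drops 'at dawn' and generalizes the agent.
(f) Entailed — this follows by dropping conjuncts from the erasing event's description.

(c), (e), (f)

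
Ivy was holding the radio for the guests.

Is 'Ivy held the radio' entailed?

yes

'hold' is atelic; if Ivy was holding the radio, then Ivy held the radio (for some time).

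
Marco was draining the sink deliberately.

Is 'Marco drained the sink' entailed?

no

'was draining' is progressive; for an accomplishment like 'drain the sink', it doesn't entail completion.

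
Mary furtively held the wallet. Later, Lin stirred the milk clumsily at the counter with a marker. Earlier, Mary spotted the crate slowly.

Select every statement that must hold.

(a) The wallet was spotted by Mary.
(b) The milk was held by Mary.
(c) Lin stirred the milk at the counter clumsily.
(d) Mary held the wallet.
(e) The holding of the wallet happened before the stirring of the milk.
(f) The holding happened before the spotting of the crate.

(c), (d), (e)

(a) Not entailed — Mary spotted the crate, not the wallet; the wallet belongs to the holding event.
(b) Not entailed — Mary held the wallet, not the milk; the milk belongs to the stirring event.
(c) Entailed — every conjunct here is already in the original stirring event.
(d) Entailed — the original entails any weakening of itself; this just drops 'furtively'.
(e) Entailed — the narrative places the holding before the stirring.
(f) Not entailed — the narrative doesn't order the holding relative to the spotting.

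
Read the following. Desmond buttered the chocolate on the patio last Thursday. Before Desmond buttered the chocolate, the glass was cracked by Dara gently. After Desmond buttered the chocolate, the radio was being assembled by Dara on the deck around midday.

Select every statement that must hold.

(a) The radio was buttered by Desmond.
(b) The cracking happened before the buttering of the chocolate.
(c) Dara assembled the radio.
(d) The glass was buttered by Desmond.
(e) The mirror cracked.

(b)

(a) Not entailed — Desmond buttered the chocolate, not the radio; the radio belongs to the assembling event.
(b) Entailed — the narrative places the cracking before the buttering.
(c) Not entailed — 'was assembling' is progressive on an accomplishment; it does not entail the completed 'assembled'.
(d) Not entailed — Desmond buttered the chocolate, not the glass; the glass belongs to the cracking event.
(e) Not entailed — the glass is what cracked, not the mirror.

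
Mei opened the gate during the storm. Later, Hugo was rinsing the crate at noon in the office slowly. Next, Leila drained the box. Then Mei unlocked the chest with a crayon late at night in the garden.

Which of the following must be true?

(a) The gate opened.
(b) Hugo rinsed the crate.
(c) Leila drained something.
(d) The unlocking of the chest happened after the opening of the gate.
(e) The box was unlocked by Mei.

(a), (b), (c), (d)

(a) Entailed — 'Mei opened the gate' is causative; it entails the inchoative 'the gate opened'.
(b) Entailed — 'rinse' is an activity; 'was rinsing' entails that some rinsing happened, so 'rinsed' holds.
(c) Entailed — the original entails any weakening of itself; this just generalizes the patient.
(d) Entailed — the narrative places the opening before the unlocking.
(e) Not entailed — Mei unlocked the chest, not the box; the box belongs to the draining event.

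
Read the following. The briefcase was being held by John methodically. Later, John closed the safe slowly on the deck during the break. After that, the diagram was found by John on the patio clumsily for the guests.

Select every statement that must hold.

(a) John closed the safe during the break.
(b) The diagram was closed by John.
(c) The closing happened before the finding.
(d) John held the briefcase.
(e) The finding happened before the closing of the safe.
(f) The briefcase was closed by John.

(a), (c), (d)

(a) Entailed — this follows by dropping conjuncts from the closing event's description.
(b) Not entailed — John closed the safe, not the diagram; the diagram belongs to the finding event.
(c) Entailed — the narrative places the closing before the finding.
(d) Entailed — 'hold' is an activity; 'was holding' entails that some holding happened, so 'held' holds.
(e) Not entailed — the narrative places the closing before the finding, not after.
(f) Not entailed — John closed the safe, not the briefcase; the briefcase belongs to the holding event.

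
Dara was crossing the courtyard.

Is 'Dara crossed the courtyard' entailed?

no

'was crossing' is progressive; for an accomplishment like 'cross the courtyard', it doesn't entail completion.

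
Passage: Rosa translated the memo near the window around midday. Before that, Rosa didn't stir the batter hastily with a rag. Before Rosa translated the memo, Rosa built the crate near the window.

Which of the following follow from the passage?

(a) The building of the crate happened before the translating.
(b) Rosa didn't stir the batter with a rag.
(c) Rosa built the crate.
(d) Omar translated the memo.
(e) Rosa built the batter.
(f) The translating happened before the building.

(a) Entailed — the narrative places the building before the translating.
(b) Not entailed — dropping 'hastily' under negation is not valid — the original leaves open that Rosa stirred the batter some other way.
(c) Entailed — dropping 'near the window' leaves a sub-description the original still satisfies.
(d) Not entailed — the passage has Rosa translating the memo, not Omar.
(e) Not entailed — Rosa built the crate, not the batter; the batter belongs to the stirring event.
(f) Not entailed — the narrative places the building before the translating, not after.

(a), (c)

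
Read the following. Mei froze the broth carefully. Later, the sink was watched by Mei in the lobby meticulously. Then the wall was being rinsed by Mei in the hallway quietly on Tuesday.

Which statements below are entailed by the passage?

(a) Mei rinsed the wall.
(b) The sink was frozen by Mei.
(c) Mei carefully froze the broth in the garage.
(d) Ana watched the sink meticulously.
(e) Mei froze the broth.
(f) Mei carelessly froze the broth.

(a), (e)

(a) Entailed — 'rinse' is an activity; 'was rinsing' entails that some rinsing happened, so 'rinsed' holds.
(b) Not entailed — Mei froze the broth, not the sink; the sink belongs to the watching event.
(c) Not entailed — 'in the garage' adds information not in the original event.
(d) Not entailed — the passage has Mei watching the sink, not Ana.
(e) Entailed — every conjunct here is already in the original freezing event.
(f) Not entailed — 'carelessly' adds a manner not in (and inconsistent with) the original.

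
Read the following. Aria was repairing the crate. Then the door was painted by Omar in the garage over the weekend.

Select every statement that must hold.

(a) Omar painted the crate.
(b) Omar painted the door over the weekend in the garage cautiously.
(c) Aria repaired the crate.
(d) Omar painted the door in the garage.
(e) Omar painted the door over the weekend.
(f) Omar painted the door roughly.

(a) Not entailed — Omar painted the door, not the crate; the crate belongs to the repairing event.
(b) Not entailed — 'cautiously' adds information not in the original event.
(c) Not entailed — 'was repairing' is progressive on an accomplishment; it does not entail the completed 'repaired'.
(d) Entailed — the original entails any weakening of itself; this just drops 'over the weekend'.
(e) Entailed — dropping 'in the garage' leaves a sub-description the original still satisfies.
(f) Not entailed — 'roughly' adds information not in the original event.

(d), (e)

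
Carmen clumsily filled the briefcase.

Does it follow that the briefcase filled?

yes

'Carmen filled the briefcase' is the causative; it entails the inchoative 'the briefcase filled'.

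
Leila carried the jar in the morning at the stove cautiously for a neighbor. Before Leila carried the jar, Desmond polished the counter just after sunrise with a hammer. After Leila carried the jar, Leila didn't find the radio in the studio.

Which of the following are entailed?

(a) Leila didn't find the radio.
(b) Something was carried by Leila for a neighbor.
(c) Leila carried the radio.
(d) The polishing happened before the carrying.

(a) Not entailed — dropping 'in the studio' under negation is not valid — the original leaves open that Leila found the radio some other way.
(b) Entailed — this follows by dropping conjuncts from the carrying event's description.
(c) Not entailed — Leila carried the jar, not the radio; the radio belongs to the finding event.
(d) Entailed — the narrative places the polishing before the carrying.

(b), (d)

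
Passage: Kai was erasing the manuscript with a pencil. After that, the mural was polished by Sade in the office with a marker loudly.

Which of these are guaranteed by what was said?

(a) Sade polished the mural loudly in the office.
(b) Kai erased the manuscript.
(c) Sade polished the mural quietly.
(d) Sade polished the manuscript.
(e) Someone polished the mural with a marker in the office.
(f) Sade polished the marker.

(a), (e)

(a) Entailed — this follows by dropping conjuncts from the polishing event's description.
(b) Not entailed — 'was erasing' is progressive on an accomplishment; it does not entail the completed 'erased'.
(c) Not entailed — 'quietly' adds a manner not in (and inconsistent with) the original.
(d) Not entailed — Sade polished the mural, not the manuscript; the manuscript belongs to the erasing event.
(e) Entailed — dropping 'loudly' and generalizing the agent leaves a sub-description the original still satisfies.
(f) Not entailed — the marker is the instrument, not what was polished.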